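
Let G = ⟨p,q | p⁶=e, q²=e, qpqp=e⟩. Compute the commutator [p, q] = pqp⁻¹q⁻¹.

[p, q] = p·q·p⁻¹·q⁻¹.
  p · q = pq
  (pq) · (p⁵) = p²q
  (p²q) · q = p²

Answer: p²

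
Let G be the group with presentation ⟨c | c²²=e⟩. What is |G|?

G is generated by a single element, so G is cyclic. The relator gives c²² = e and no smaller power is forced to be e, so the 22 powers {c, e, c², c³, c⁴, c⁵, c⁶, c⁷, c⁸, c⁹, c²¹, c²⁰, c¹², c¹³, c¹¹, c¹⁰, c¹⁴, c¹⁵, c¹⁶, c¹⁷, c¹⁸, c¹⁹} are distinct. Hence |G| = 22.

Answer: 22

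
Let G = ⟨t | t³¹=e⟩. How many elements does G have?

G is generated by a single element, so G is cyclic. The relator gives t³¹ = e and no smaller power is forced to be e, so the 31 powers {e, t, t², t³, t⁴, t⁵, t⁶, t⁷, t⁸, t⁹, t²², t²³, t²¹, t²⁰, t²⁴, t²⁵, t²⁶, t²⁷, t²⁸, t²⁹, t³⁰, t¹², t¹³, t¹¹, t¹⁰, t¹⁴, t¹⁵, t¹⁶, t¹⁷, t¹⁸, t¹⁹} are distinct. Hence |G| = 31.

Answer: 31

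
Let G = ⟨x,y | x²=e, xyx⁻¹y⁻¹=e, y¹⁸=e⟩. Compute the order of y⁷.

Compute successive powers until reaching e:
  (y⁷)¹ = y⁷, (y⁷)² = y¹⁴, (y⁷)³ = y³, (y⁷)⁴ = y¹⁰, (y⁷)⁵ = y¹⁷, (y⁷)⁶ = y⁶, (y⁷)⁷ = y¹³, (y⁷)⁸ = y², (y⁷)⁹ = y⁹, (y⁷)¹⁰ = y¹⁶, (y⁷)¹¹ = y⁵, (y⁷)¹² = y¹², (y⁷)¹³ = y, (y⁷)¹⁴ = y⁸, (y⁷)¹⁵ = y¹⁵, (y⁷)¹⁶ = y⁴, (y⁷)¹⁷ = y¹¹, (y⁷)¹⁸ = e.
The smallest positive k with (y⁷)ᵏ = e is 18.

Answer: 18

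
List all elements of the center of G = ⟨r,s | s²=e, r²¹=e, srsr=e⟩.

An element z ∈ Z(G) iff z commutes with every generator.
For example e is central: e·r = r = r·e; e·s = s = s·e.
Whereas r ∉ Z(G) since r·s = rs ≠ r²⁰s = s·r.
Checking each of the 42 elements this way gives Z(G) = {e}, of order 1.

Answer: {e}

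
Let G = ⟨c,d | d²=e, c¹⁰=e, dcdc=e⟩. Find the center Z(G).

An element z ∈ Z(G) iff z commutes with every generator.
For example c⁵ is central: (c⁵)·c = c⁶ = c·(c⁵); (c⁵)·d = c⁵d = d·(c⁵).
Whereas c ∉ Z(G) since c·d = cd ≠ c⁹d = d·c.
Checking each of the 20 elements this way gives Z(G) = {e, c⁵}, of order 2.

Answer: {e, c⁵}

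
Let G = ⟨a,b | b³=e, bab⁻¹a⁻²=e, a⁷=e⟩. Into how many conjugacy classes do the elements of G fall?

The conjugacy classes (representative and size) are:
  [e] (size 1), [a²] (size 3), [a⁵] (size 3), [b] (size 7), [b²] (size 7).
Class equation: 1 + 3 + 3 + 7 + 7 = 21 = |G|. So G has 5 conjugacy classes.

Answer: 5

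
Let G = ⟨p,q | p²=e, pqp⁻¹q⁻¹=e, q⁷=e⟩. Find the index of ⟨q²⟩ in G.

First find ord(q²) by computing successive powers:
  (q²)¹ = q², (q²)² = q⁴, (q²)³ = q⁶, (q²)⁴ = q, (q²)⁵ = q³, (q²)⁶ = q⁵, (q²)⁷ = e.
So |⟨q²⟩| = ord(q²) = 7. With |G| = 14, by Lagrange [G : ⟨q²⟩] = 14/7 = 2.

Answer: 2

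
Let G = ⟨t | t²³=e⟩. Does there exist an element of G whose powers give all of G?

|G| = 23. The element t has order 23 (its powers give 23 distinct elements), so ⟨t⟩ = G and G is cyclic.

Answer: Yes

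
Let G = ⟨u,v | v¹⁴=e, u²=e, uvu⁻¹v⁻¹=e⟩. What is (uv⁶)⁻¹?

The order of (uv⁶) is 14 (smallest k with (uv⁶)ᵏ = e), so (uv⁶)⁻¹ = (uv⁶)¹³ = uv⁸.
Check: (uv⁶) · (uv⁸) → (uv⁶) · u = v⁶;   (v⁶) · v⁸ = e, giving e as required.

Answer: uv⁸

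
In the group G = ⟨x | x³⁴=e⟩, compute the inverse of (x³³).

The order of (x³³) is 34 (smallest k with (x³³)ᵏ = e), so (x³³)⁻¹ = (x³³)³³ = x.
Check: (x³³) · x → (x³³) · x = e, giving e as required.

Answer: x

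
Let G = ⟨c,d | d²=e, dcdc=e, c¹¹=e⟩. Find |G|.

Enumerate words in the generators, reducing via the relations: the distinct elements are
  {c, d, e, cd, c², c³, c⁴, c⁵, c⁶, c⁷, c⁸, c⁹, c²d, c³d, c¹⁰, c⁴d, c⁵d, c⁶d, c⁷d, c⁸d, c⁹d, c¹⁰d}.
No further products give new elements, so |G| = 22.

Answer: 22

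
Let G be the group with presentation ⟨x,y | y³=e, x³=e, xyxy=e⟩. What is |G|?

Enumerate words in the generators, reducing via the relations: the distinct elements are
  {e, x, y, xy, x², y², xy², x²y, yx², y²x, xy²x, x²y²}.
No further products give new elements, so |G| = 12.

Answer: 12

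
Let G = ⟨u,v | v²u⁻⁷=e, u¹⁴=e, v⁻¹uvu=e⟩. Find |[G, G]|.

G' = [G, G] is generated by all commutators. The generator-pair commutators are: [u, v] = u².
The subgroup they normally generate is {e, u², u⁴, u⁶, u⁸, u¹⁰, u¹²}, of order 7.
Check: |G/G'| = 28/7 = 4 is the order of the abelianisation.

Answer: 7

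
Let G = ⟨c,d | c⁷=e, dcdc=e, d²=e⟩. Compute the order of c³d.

Compute successive powers until reaching e:
  (c³d)¹ = c³d, (c³d)² = e.
The smallest positive k with (c³d)ᵏ = e is 2.

Answer: 2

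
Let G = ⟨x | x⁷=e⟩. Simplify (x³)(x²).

Compute (x³) · (x²) by multiplying left to right and reducing via the relations at each step:
  (x³) · x² = x⁵

Answer: x⁵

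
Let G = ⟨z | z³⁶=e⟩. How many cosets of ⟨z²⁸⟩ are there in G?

First find ord(z²⁸) by computing successive powers:
  (z²⁸)¹ = z²⁸, (z²⁸)² = z²⁰, (z²⁸)³ = z¹², (z²⁸)⁴ = z⁴, (z²⁸)⁵ = z³², (z²⁸)⁶ = z²⁴, (z²⁸)⁷ = z¹⁶, (z²⁸)⁸ = z⁸, (z²⁸)⁹ = e.
So |⟨z²⁸⟩| = ord(z²⁸) = 9. With |G| = 36, by Lagrange [G : ⟨z²⁸⟩] = 36/9 = 4.

Answer: 4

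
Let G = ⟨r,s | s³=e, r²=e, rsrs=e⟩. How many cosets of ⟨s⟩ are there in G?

First find ord(s) by computing successive powers:
  s¹ = s, s² = s², s³ = e.
So |⟨s⟩| = ord(s) = 3. With |G| = 6, by Lagrange [G : ⟨s⟩] = 6/3 = 2.

Answer: 2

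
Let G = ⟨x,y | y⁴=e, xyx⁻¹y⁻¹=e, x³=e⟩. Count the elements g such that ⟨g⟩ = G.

G is cyclic of order 12. An element generates G iff its order is 12, and a cyclic group of order 12 has exactly φ(12) = 4 such elements.

Answer: 4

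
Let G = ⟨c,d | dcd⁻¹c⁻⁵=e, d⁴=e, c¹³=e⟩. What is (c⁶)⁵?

Compute successive powers of (c⁶), reducing at each step:
  (c⁶)²: (c⁶) · c⁶ = c¹²
  (c⁶)³: (c¹²) · c⁶ = c⁵
  (c⁶)⁴: (c⁵) · c⁶ = c¹¹
  (c⁶)⁵: (c¹¹) · c⁶ = c⁴

Answer: c⁴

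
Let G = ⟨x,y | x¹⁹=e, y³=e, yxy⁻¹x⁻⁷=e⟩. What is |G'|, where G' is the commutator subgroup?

G' = [G, G] is generated by all commutators. The generator-pair commutators are: [x, y] = x¹³.
The subgroup they normally generate is {e, x, x², x³, x⁴, x⁵, x⁶, x⁷, x⁸, x⁹, x¹⁰, x¹¹, x¹², x¹³, x¹⁴, x¹⁵, x¹⁶, x¹⁷, x¹⁸}, of order 19.
Check: |G/G'| = 57/19 = 3 is the order of the abelianisation.

Answer: 19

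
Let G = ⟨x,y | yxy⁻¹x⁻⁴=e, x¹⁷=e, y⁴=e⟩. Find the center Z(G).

An element z ∈ Z(G) iff z commutes with every generator.
For example e is central: e·x = x = x·e; e·y = y = y·e.
Whereas x ∉ Z(G) since x·y = xy ≠ x⁴y = y·x.
Checking each of the 68 elements this way gives Z(G) = {e}, of order 1.

Answer: {e}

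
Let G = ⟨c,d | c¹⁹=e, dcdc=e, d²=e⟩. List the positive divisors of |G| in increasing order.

|G| = 38 = 2 · 19. By Lagrange's theorem the order of any subgroup divides 38; the divisors of 38 are 1, 2, 19, 38.

Answer: 1, 2, 19, 38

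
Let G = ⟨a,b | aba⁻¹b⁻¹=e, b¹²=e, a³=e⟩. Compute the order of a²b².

Compute successive powers until reaching e:
  (a²b²)¹ = a²b², (a²b²)² = ab⁴, (a²b²)³ = b⁶, (a²b²)⁴ = a²b⁸, (a²b²)⁵ = ab¹⁰, (a²b²)⁶ = e.
The smallest positive k with (a²b²)ᵏ = e is 6.

Answer: 6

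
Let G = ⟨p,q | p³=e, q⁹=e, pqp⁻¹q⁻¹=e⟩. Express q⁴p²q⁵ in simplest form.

Multiply left to right, reducing at each step:
  (q⁴) · p² = p²q⁴
  (p²q⁴) · q⁵ = p²

Answer: p²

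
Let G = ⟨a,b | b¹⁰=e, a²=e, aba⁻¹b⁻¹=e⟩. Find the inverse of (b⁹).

The order of (b⁹) is 10 (smallest k with (b⁹)ᵏ = e), so (b⁹)⁻¹ = (b⁹)⁹ = b.
Check: (b⁹) · b → (b⁹) · b = e, giving e as required.

Answer: b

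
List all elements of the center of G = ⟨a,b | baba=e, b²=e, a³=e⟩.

An element z ∈ Z(G) iff z commutes with every generator.
For example e is central: e·a = a = a·e; e·b = b = b·e.
Whereas a ∉ Z(G) since a·b = ab ≠ a²b = b·a.
Checking each of the 6 elements this way gives Z(G) = {e}, of order 1.

Answer: {e}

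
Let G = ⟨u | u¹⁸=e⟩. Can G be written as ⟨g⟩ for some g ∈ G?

|G| = 18. The element u has order 18 (its powers give 18 distinct elements), so ⟨u⟩ = G and G is cyclic.

Answer: Yes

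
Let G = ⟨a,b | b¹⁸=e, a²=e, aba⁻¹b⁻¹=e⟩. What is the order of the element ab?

Compute successive powers until reaching e:
  (ab)¹ = ab, (ab)² = b², (ab)³ = ab³, (ab)⁴ = b⁴, (ab)⁵ = ab⁵, (ab)⁶ = b⁶, (ab)⁷ = ab⁷, (ab)⁸ = b⁸, (ab)⁹ = ab⁹, (ab)¹⁰ = b¹⁰, (ab)¹¹ = ab¹¹, (ab)¹² = b¹², (ab)¹³ = ab¹³, (ab)¹⁴ = b¹⁴, (ab)¹⁵ = ab¹⁵, (ab)¹⁶ = b¹⁶, (ab)¹⁷ = ab¹⁷, (ab)¹⁸ = e.
The smallest positive k with (ab)ᵏ = e is 18.

Answer: 18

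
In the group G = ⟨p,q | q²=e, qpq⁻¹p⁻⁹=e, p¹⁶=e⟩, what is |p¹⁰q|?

Compute successive powers until reaching e:
  (p¹⁰q)¹ = p¹⁰q, (p¹⁰q)² = p⁴, (p¹⁰q)³ = p¹⁴q, (p¹⁰q)⁴ = p⁸, (p¹⁰q)⁵ = p²q, (p¹⁰q)⁶ = p¹², (p¹⁰q)⁷ = p⁶q, (p¹⁰q)⁸ = e.
The smallest positive k with (p¹⁰q)ᵏ = e is 8.

Answer: 8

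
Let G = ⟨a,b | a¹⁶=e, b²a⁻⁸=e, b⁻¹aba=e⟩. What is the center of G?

An element z ∈ Z(G) iff z commutes with every generator.
For example a⁸ is central: (a⁸)·a = a⁹ = a·(a⁸); (a⁸)·b = b⁻¹ = b·(a⁸).
Whereas a ∉ Z(G) since a·b = ab ≠ a⁷b⁻¹ = b·a.
Checking each of the 32 elements this way gives Z(G) = {e, a⁸}, of order 2.

Answer: {e, a⁸}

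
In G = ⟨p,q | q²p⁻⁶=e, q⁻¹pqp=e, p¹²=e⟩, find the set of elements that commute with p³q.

⟨p³q⟩ ⊆ C_G(p³q) since powers of p³q commute with p³q; so |C_G(p³q)| ≥ |⟨p³q⟩| = 4.
By orbit–stabilizer, |C_G(p³q)| = |G| / |conj. class of p³q| = 24 / 6 = 4.
The 4 elements commuting with p³q are {e, p⁶, p³q, p³q⁻¹}.

Answer: {e, p⁶, p³q, p³q⁻¹}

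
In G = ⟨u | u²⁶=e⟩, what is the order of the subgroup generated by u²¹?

|⟨u²¹⟩| equals the order of u²¹. Compute successive powers until reaching e:
  (u²¹)¹ = u²¹, (u²¹)² = u¹⁶, (u²¹)³ = u¹¹, (u²¹)⁴ = u⁶, (u²¹)⁵ = u, (u²¹)⁶ = u²², (u²¹)⁷ = u¹⁷, (u²¹)⁸ = u¹², (u²¹)⁹ = u⁷, (u²¹)¹⁰ = u², (u²¹)¹¹ = u²³, (u²¹)¹² = u¹⁸, (u²¹)¹³ = u¹³, (u²¹)¹⁴ = u⁸, (u²¹)¹⁵ = u³, (u²¹)¹⁶ = u²⁴, (u²¹)¹⁷ = u¹⁹, (u²¹)¹⁸ = u¹⁴, (u²¹)¹⁹ = u⁹, (u²¹)²⁰ = u⁴, (u²¹)²¹ = u²⁵, (u²¹)²² = u²⁰, (u²¹)²³ = u¹⁵, (u²¹)²⁴ = u¹⁰, (u²¹)²⁵ = u⁵, (u²¹)²⁶ = e.
The smallest positive k with (u²¹)ᵏ = e is 26, so |⟨u²¹⟩| = 26.

Answer: 26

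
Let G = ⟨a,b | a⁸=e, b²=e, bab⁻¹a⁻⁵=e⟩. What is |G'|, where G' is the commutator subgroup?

G' = [G, G] is generated by all commutators. The generator-pair commutators are: [a, b] = a⁴.
The subgroup they normally generate is {e, a⁴}, of order 2.
Check: |G/G'| = 16/2 = 8 is the order of the abelianisation.

Answer: 2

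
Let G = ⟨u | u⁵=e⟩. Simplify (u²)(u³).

Compute (u²) · (u³) by multiplying left to right and reducing via the relations at each step:
  (u²) · u³ = e

Answer: e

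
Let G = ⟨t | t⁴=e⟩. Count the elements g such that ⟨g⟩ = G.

G is cyclic of order 4. An element generates G iff its order is 4, and a cyclic group of order 4 has exactly φ(4) = 2 such elements.

Answer: 2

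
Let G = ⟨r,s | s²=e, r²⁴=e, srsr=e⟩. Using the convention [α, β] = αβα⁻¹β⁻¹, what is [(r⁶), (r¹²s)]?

[(r⁶), (r¹²s)] = (r⁶)·(r¹²s)·(r⁶)⁻¹·(r¹²s)⁻¹.
  (r⁶) · (r¹²s) = r¹⁸s
  (r¹⁸s) · (r¹⁸) = s
  s · (r¹²s) = r¹²

Answer: r¹²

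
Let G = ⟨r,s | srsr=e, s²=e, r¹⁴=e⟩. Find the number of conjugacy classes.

The conjugacy classes (representative and size) are:
  [e] (size 1), [r¹³] (size 2), [r²] (size 2), [r³] (size 2), [r¹⁰] (size 2), [r⁵] (size 2), [r⁸] (size 2), [r⁷] (size 1), [r⁶s] (size 7), [r⁹s] (size 7).
Class equation: 1 + 2 + 2 + 2 + 2 + 2 + 2 + 1 + 7 + 7 = 28 = |G|. So G has 10 conjugacy classes.

Answer: 10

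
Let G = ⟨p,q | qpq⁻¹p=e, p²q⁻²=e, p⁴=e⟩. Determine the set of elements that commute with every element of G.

An element z ∈ Z(G) iff z commutes with every generator.
For example p² is central: (p²)·p = p³ = p·(p²); (p²)·q = q⁻¹ = q·(p²).
Whereas p ∉ Z(G) since p·q = pq ≠ pq⁻¹ = q·p.
Checking each of the 8 elements this way gives Z(G) = {e, p²}, of order 2.

Answer: {e, p²}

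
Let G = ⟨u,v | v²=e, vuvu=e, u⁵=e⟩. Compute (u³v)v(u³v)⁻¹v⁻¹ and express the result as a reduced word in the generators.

[(u³v), v] = (u³v)·v·(u³v)⁻¹·v⁻¹.
  (u³v) · v = u³
  (u³) · (u³v) = uv
  (uv) · v = u

Answer: u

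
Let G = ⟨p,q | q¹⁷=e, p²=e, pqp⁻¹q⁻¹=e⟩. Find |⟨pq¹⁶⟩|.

|⟨pq¹⁶⟩| equals the order of pq¹⁶. Compute successive powers until reaching e:
  (pq¹⁶)¹ = pq¹⁶, (pq¹⁶)² = q¹⁵, (pq¹⁶)³ = pq¹⁴, (pq¹⁶)⁴ = q¹³, (pq¹⁶)⁵ = pq¹², (pq¹⁶)⁶ = q¹¹, (pq¹⁶)⁷ = pq¹⁰, (pq¹⁶)⁸ = q⁹, (pq¹⁶)⁹ = pq⁸, (pq¹⁶)¹⁰ = q⁷, (pq¹⁶)¹¹ = pq⁶, (pq¹⁶)¹² = q⁵, (pq¹⁶)¹³ = pq⁴, (pq¹⁶)¹⁴ = q³, (pq¹⁶)¹⁵ = pq², (pq¹⁶)¹⁶ = q, (pq¹⁶)¹⁷ = p, (pq¹⁶)¹⁸ = q¹⁶, (pq¹⁶)¹⁹ = pq¹⁵, (pq¹⁶)²⁰ = q¹⁴, (pq¹⁶)²¹ = pq¹³, (pq¹⁶)²² = q¹², (pq¹⁶)²³ = pq¹¹, (pq¹⁶)²⁴ = q¹⁰, (pq¹⁶)²⁵ = pq⁹, (pq¹⁶)²⁶ = q⁸, (pq¹⁶)²⁷ = pq⁷, (pq¹⁶)²⁸ = q⁶, (pq¹⁶)²⁹ = pq⁵, (pq¹⁶)³⁰ = q⁴, (pq¹⁶)³¹ = pq³, (pq¹⁶)³² = q², (pq¹⁶)³³ = pq, (pq¹⁶)³⁴ = e.
The smallest positive k with (pq¹⁶)ᵏ = e is 34, so |⟨pq¹⁶⟩| = 34.

Answer: 34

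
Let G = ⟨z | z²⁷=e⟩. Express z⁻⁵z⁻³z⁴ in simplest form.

Multiply left to right, reducing at each step:
  (z²²) · z⁻³ = z¹⁹
  (z¹⁹) · z⁴ = z²³

Answer: z²³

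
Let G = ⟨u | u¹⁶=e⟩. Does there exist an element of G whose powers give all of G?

|G| = 16. The element u has order 16 (its powers give 16 distinct elements), so ⟨u⟩ = G and G is cyclic.

Answer: Yes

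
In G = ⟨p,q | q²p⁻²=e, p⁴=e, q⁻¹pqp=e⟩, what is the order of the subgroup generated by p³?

|⟨p³⟩| equals the order of p³. Compute successive powers until reaching e:
  (p³)¹ = p³, (p³)² = p², (p³)³ = p, (p³)⁴ = e.
The smallest positive k with (p³)ᵏ = e is 4, so |⟨p³⟩| = 4.

Answer: 4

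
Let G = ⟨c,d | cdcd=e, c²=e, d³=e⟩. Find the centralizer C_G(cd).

⟨cd⟩ ⊆ C_G(cd) since powers of cd commute with cd; so |C_G(cd)| ≥ |⟨cd⟩| = 2.
By orbit–stabilizer, |C_G(cd)| = |G| / |conj. class of cd| = 6 / 3 = 2.
The 2 elements commuting with cd are {e, cd}.

Answer: {e, cd}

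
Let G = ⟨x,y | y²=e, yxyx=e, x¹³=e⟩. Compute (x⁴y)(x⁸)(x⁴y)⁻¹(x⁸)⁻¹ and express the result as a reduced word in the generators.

[(x⁴y), (x⁸)] = (x⁴y)·(x⁸)·(x⁴y)⁻¹·(x⁸)⁻¹.
  (x⁴y) · (x⁸) = x⁹y
  (x⁹y) · (x⁴y) = x⁵
  (x⁵) · (x⁵) = x¹⁰

Answer: x¹⁰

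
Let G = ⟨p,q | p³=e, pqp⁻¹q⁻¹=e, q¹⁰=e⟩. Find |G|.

Enumerate words in the generators, reducing via the relations: the distinct elements are
  {e, p, q, pq, p², q², q³, q⁴, q⁵, q⁶, q⁷, q⁸, q⁹, pq², pq³, pq⁴, pq⁵, pq⁶, pq⁷, pq⁸, pq⁹, p²q, p²q², p²q³, p²q⁴, p²q⁵, p²q⁶, p²q⁷, p²q⁸, p²q⁹}.
No further products give new elements, so |G| = 30.

Answer: 30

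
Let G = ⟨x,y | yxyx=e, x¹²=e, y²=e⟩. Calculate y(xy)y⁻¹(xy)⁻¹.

[y, (xy)] = y·(xy)·y⁻¹·(xy)⁻¹.
  y · (xy) = x¹¹
  (x¹¹) · y = x¹¹y
  (x¹¹y) · (xy) = x¹⁰

Answer: x¹⁰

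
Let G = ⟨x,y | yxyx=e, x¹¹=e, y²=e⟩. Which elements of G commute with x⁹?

⟨x⁹⟩ ⊆ C_G(x⁹) since powers of x⁹ commute with x⁹; so |C_G(x⁹)| ≥ |⟨x⁹⟩| = 11.
By orbit–stabilizer, |C_G(x⁹)| = |G| / |conj. class of x⁹| = 22 / 2 = 11.
The 11 elements commuting with x⁹ are {e, x, x², x³, x⁴, x⁵, x⁶, x⁷, x⁸, x⁹, x¹⁰}.

Answer: {e, x, x², x³, x⁴, x⁵, x⁶, x⁷, x⁸, x⁹, x¹⁰}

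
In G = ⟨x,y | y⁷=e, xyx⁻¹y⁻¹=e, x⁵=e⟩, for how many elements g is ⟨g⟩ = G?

G is cyclic of order 35. An element generates G iff its order is 35, and a cyclic group of order 35 has exactly φ(35) = 24 such elements.

Answer: 24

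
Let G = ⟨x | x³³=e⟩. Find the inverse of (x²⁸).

The order of (x²⁸) is 33 (smallest k with (x²⁸)ᵏ = e), so (x²⁸)⁻¹ = (x²⁸)³² = x⁵.
Check: (x²⁸) · (x⁵) → (x²⁸) · x⁵ = e, giving e as required.

Answer: x⁵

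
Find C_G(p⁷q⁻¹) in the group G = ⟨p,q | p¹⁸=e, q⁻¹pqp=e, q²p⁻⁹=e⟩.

⟨p⁷q⁻¹⟩ ⊆ C_G(p⁷q⁻¹) since powers of p⁷q⁻¹ commute with p⁷q⁻¹; so |C_G(p⁷q⁻¹)| ≥ |⟨p⁷q⁻¹⟩| = 4.
By orbit–stabilizer, |C_G(p⁷q⁻¹)| = |G| / |conj. class of p⁷q⁻¹| = 36 / 9 = 4.
The 4 elements commuting with p⁷q⁻¹ are {e, p⁹, p⁷q, p⁷q⁻¹}.

Answer: {e, p⁹, p⁷q, p⁷q⁻¹}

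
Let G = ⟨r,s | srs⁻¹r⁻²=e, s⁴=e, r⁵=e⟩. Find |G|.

Enumerate words in the generators, reducing via the relations: the distinct elements are
  {e, r, s, rs, r², r³, r⁴, s², s³, rs², rs³, r²s, r³s, r⁴s, r²s², r²s³, r³s², r³s³, r⁴s², r⁴s³}.
No further products give new elements, so |G| = 20.

Answer: 20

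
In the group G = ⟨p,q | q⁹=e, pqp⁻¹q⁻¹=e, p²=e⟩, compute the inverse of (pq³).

The order of (pq³) is 6 (smallest k with (pq³)ᵏ = e), so (pq³)⁻¹ = (pq³)⁵ = pq⁶.
Check: (pq³) · (pq⁶) → (pq³) · p = q³;   (q³) · q⁶ = e, giving e as required.

Answer: pq⁶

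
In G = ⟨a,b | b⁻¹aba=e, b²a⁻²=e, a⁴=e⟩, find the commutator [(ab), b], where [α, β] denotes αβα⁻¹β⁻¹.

[(ab), b] = (ab)·b·(ab)⁻¹·b⁻¹.
  (ab) · b = a³
  (a³) · (ab⁻¹) = b⁻¹
  (b⁻¹) · (b⁻¹) = a²

Answer: a²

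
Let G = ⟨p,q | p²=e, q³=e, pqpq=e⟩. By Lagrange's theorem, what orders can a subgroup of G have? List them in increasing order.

|G| = 6 = 2 · 3. By Lagrange's theorem the order of any subgroup divides 6; the divisors of 6 are 1, 2, 3, 6.

Answer: 1, 2, 3, 6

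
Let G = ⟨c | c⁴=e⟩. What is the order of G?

G is generated by a single element, so G is cyclic. The relator gives c⁴ = e and no smaller power is forced to be e, so the 4 powers {c, e, c², c³} are distinct. Hence |G| = 4.

Answer: 4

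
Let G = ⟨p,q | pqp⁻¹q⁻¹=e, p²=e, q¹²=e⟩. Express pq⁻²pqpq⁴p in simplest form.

Multiply left to right, reducing at each step:
  p · q⁻² = pq¹⁰
  (pq¹⁰) · p = q¹⁰
  (q¹⁰) · q = q¹¹
  (q¹¹) · p = pq¹¹
  (pq¹¹) · q⁴ = pq³
  (pq³) · p = q³

Answer: q³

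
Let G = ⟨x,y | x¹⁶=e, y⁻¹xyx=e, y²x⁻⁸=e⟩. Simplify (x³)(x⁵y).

Compute (x³) · (x⁵y) by multiplying left to right and reducing via the relations at each step:
  (x³) · x⁵ = x⁸
  (x⁸) · y = y⁻¹

Answer: y⁻¹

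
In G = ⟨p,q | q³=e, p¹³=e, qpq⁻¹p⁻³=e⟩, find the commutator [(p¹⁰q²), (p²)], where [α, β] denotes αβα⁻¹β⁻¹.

[(p¹⁰q²), (p²)] = (p¹⁰q²)·(p²)·(p¹⁰q²)⁻¹·(p²)⁻¹.
  (p¹⁰q²) · (p²) = p²q²
  (p²q²) · (p⁹q) = p⁵
  (p⁵) · (p¹¹) = p³

Answer: p³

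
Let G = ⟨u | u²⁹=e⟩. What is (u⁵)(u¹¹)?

Compute (u⁵) · (u¹¹) by multiplying left to right and reducing via the relations at each step:
  (u⁵) · u¹¹ = u¹⁶

Answer: u¹⁶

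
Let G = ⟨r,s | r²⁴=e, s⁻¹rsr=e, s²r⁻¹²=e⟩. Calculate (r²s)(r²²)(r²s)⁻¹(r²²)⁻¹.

[(r²s), (r²²)] = (r²s)·(r²²)·(r²s)⁻¹·(r²²)⁻¹.
  (r²s) · (r²²) = r⁴s
  (r⁴s) · (r²s⁻¹) = r²
  (r²) · (r²) = r⁴

Answer: r⁴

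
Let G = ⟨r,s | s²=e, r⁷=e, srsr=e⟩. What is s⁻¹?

The order of s is 2 (smallest k with sᵏ = e), so s⁻¹ = s¹ = s.
Check: s · s → s · s = e, giving e as required.

Answer: s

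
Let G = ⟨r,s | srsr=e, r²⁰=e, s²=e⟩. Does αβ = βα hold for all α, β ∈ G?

r·s = rs but s·r = r¹⁹s, so r·s ≠ s·r and G is not abelian.

Answer: No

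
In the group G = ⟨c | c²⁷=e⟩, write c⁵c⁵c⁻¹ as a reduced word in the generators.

Multiply left to right, reducing at each step:
  (c⁵) · c⁵ = c¹⁰
  (c¹⁰) · c⁻¹ = c⁹

Answer: c⁹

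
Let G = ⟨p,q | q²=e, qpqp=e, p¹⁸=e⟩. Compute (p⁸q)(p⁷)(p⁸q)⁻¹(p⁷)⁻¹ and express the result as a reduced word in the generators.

[(p⁸q), (p⁷)] = (p⁸q)·(p⁷)·(p⁸q)⁻¹·(p⁷)⁻¹.
  (p⁸q) · (p⁷) = pq
  (pq) · (p⁸q) = p¹¹
  (p¹¹) · (p¹¹) = p⁴

Answer: p⁴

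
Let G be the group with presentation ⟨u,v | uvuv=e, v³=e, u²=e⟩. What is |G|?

Enumerate words in the generators, reducing via the relations: the distinct elements are
  {e, u, v, uv, v², uv²}.
No further products give new elements, so |G| = 6.

Answer: 6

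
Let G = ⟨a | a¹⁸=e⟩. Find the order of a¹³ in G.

Compute successive powers until reaching e:
  (a¹³)¹ = a¹³, (a¹³)² = a⁸, (a¹³)³ = a³, (a¹³)⁴ = a¹⁶, (a¹³)⁵ = a¹¹, (a¹³)⁶ = a⁶, (a¹³)⁷ = a, (a¹³)⁸ = a¹⁴, (a¹³)⁹ = a⁹, (a¹³)¹⁰ = a⁴, (a¹³)¹¹ = a¹⁷, (a¹³)¹² = a¹², (a¹³)¹³ = a⁷, (a¹³)¹⁴ = a², (a¹³)¹⁵ = a¹⁵, (a¹³)¹⁶ = a¹⁰, (a¹³)¹⁷ = a⁵, (a¹³)¹⁸ = e.
The smallest positive k with (a¹³)ᵏ = e is 18.

Answer: 18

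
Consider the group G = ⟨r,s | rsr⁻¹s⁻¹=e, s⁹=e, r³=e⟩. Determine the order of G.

Enumerate words in the generators, reducing via the relations: the distinct elements are
  {e, r, s, rs, r², s², s³, s⁴, s⁵, s⁶, s⁷, s⁸, rs², rs³, rs⁴, rs⁵, rs⁶, rs⁷, rs⁸, r²s, r²s², r²s³, r²s⁴, r²s⁵, r²s⁶, r²s⁷, r²s⁸}.
No further products give new elements, so |G| = 27.

Answer: 27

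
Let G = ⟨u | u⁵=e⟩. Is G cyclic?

|G| = 5. The element u has order 5 (its powers give 5 distinct elements), so ⟨u⟩ = G and G is cyclic.

Answer: Yes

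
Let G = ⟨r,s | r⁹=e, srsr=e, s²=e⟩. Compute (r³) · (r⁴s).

Compute (r³) · (r⁴s) by multiplying left to right and reducing via the relations at each step:
  (r³) · r⁴ = r⁷
  (r⁷) · s = r⁷s

Answer: r⁷s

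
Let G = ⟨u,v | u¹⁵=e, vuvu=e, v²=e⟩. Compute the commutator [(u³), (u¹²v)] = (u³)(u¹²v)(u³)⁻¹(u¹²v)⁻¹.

[(u³), (u¹²v)] = (u³)·(u¹²v)·(u³)⁻¹·(u¹²v)⁻¹.
  (u³) · (u¹²v) = v
  v · (u¹²) = u³v
  (u³v) · (u¹²v) = u⁶

Answer: u⁶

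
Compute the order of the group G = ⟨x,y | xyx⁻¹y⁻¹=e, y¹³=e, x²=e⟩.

Enumerate words in the generators, reducing via the relations: the distinct elements are
  {e, x, y, xy, y², y³, y⁴, y⁵, y⁶, y⁷, y⁸, y⁹, xy², xy³, xy⁴, xy⁵, xy⁶, xy⁷, xy⁸, xy⁹, y¹², y¹¹, y¹⁰, xy¹², xy¹¹, xy¹⁰}.
No further products give new elements, so |G| = 26.

Answer: 26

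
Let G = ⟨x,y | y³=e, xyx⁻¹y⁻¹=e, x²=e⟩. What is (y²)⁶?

Compute successive powers of (y²), reducing at each step:
  (y²)²: (y²) · y² = y
  (y²)³: y · y² = e
  (y²)⁴: e · y² = y²
  (y²)⁵: (y²) · y² = y
  (y²)⁶: y · y² = e

Answer: e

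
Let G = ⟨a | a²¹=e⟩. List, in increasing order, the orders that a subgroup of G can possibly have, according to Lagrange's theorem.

|G| = 21 = 3 · 7. By Lagrange's theorem the order of any subgroup divides 21; the divisors of 21 are 1, 3, 7, 21.

Answer: 1, 3, 7, 21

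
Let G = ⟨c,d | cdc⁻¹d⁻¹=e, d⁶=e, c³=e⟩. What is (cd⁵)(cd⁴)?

Compute (cd⁵) · (cd⁴) by multiplying left to right and reducing via the relations at each step:
  (cd⁵) · c = c²d⁵
  (c²d⁵) · d⁴ = c²d³

Answer: c²d³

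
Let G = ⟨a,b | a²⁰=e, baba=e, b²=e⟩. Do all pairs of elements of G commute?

a·b = ab but b·a = a¹⁹b, so a·b ≠ b·a and G is not abelian.

Answer: No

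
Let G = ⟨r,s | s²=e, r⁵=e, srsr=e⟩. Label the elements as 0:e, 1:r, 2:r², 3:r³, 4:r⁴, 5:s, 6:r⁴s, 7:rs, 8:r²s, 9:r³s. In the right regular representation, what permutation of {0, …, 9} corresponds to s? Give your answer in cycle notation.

(0 5)(1 7)(2 8)(3 9)(4 6)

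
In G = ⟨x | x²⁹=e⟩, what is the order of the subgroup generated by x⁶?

|⟨x⁶⟩| equals the order of x⁶. Compute successive powers until reaching e:
  (x⁶)¹ = x⁶, (x⁶)² = x¹², (x⁶)³ = x¹⁸, (x⁶)⁴ = x²⁴, (x⁶)⁵ = x, (x⁶)⁶ = x⁷, (x⁶)⁷ = x¹³, (x⁶)⁸ = x¹⁹, (x⁶)⁹ = x²⁵, (x⁶)¹⁰ = x², (x⁶)¹¹ = x⁸, (x⁶)¹² = x¹⁴, (x⁶)¹³ = x²⁰, (x⁶)¹⁴ = x²⁶, (x⁶)¹⁵ = x³, (x⁶)¹⁶ = x⁹, (x⁶)¹⁷ = x¹⁵, (x⁶)¹⁸ = x²¹, (x⁶)¹⁹ = x²⁷, (x⁶)²⁰ = x⁴, (x⁶)²¹ = x¹⁰, (x⁶)²² = x¹⁶, (x⁶)²³ = x²², (x⁶)²⁴ = x²⁸, (x⁶)²⁵ = x⁵, (x⁶)²⁶ = x¹¹, (x⁶)²⁷ = x¹⁷, (x⁶)²⁸ = x²³, (x⁶)²⁹ = e.
The smallest positive k with (x⁶)ᵏ = e is 29, so |⟨x⁶⟩| = 29.

Answer: 29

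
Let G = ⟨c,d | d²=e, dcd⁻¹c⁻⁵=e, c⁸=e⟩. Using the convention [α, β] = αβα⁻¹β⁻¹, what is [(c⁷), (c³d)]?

[(c⁷), (c³d)] = (c⁷)·(c³d)·(c⁷)⁻¹·(c³d)⁻¹.
  (c⁷) · (c³d) = c²d
  (c²d) · c = c⁷d
  (c⁷d) · (cd) = c⁴

Answer: c⁴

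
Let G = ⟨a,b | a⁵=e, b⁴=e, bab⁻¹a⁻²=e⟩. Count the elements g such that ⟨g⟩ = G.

⟨g⟩ = G would require ord(g) = |G| = 20, but the maximum element order in G is 5 < 20. So G is not cyclic and no single element generates it: the count is 0.

Answer: 0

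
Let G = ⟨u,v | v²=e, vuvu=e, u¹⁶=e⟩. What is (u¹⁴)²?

Compute successive powers of (u¹⁴), reducing at each step:
  (u¹⁴)²: (u¹⁴) · u¹⁴ = u¹²

Answer: u¹²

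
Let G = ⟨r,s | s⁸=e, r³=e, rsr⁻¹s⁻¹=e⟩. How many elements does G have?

Enumerate words in the generators, reducing via the relations: the distinct elements are
  {e, r, s, rs, r², s², s³, s⁴, s⁵, s⁶, s⁷, rs², rs³, rs⁴, rs⁵, rs⁶, rs⁷, r²s, r²s², r²s³, r²s⁴, r²s⁵, r²s⁶, r²s⁷}.
No further products give new elements, so |G| = 24.

Answer: 24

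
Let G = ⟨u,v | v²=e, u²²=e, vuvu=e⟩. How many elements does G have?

Enumerate words in the generators, reducing via the relations: the distinct elements are
  {e, u, v, uv, u², u³, u⁴, u⁵, u⁶, u⁷, u⁸, u⁹, u²v, u²¹, u²⁰, u³v, u¹², u¹³, u¹¹, u¹⁰, u¹⁴, u¹⁵, u¹⁶, u¹⁷, u¹⁸, u¹⁹, u⁴v, u⁵v, u⁶v, u⁷v, u⁸v, u⁹v, u²¹v, u²⁰v, u¹²v, u¹³v, u¹¹v, u¹⁰v, u¹⁴v, u¹⁵v, u¹⁶v, u¹⁷v, u¹⁸v, u¹⁹v}.
No further products give new elements, so |G| = 44.

Answer: 44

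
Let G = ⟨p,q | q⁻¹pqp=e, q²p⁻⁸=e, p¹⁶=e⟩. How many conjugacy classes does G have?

The conjugacy classes (representative and size) are:
  [e] (size 1), [p] (size 2), [p¹⁴] (size 2), [p³] (size 2), [p¹²] (size 2), [p⁵] (size 2), [p¹⁰] (size 2), [p⁷] (size 2), [p⁸] (size 1), [p⁶q] (size 8), [p³q⁻¹] (size 8).
Class equation: 1 + 2 + 2 + 2 + 2 + 2 + 2 + 2 + 1 + 8 + 8 = 32 = |G|. So G has 11 conjugacy classes.

Answer: 11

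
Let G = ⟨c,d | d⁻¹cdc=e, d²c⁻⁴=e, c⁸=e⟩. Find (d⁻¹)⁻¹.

The order of (d⁻¹) is 4 (smallest k with (d⁻¹)ᵏ = e), so (d⁻¹)⁻¹ = (d⁻¹)³ = d.
Check: (d⁻¹) · d → (d⁻¹) · d = e, giving e as required.

Answer: d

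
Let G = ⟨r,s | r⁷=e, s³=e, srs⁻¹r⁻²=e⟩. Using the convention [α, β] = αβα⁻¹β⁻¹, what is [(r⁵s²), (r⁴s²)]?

[(r⁵s²), (r⁴s²)] = (r⁵s²)·(r⁴s²)·(r⁵s²)⁻¹·(r⁴s²)⁻¹.
  (r⁵s²) · (r⁴s²) = s
  s · (r⁴s) = rs²
  (rs²) · (r⁶s) = r⁴

Answer: r⁴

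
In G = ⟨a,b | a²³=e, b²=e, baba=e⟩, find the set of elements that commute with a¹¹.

⟨a¹¹⟩ ⊆ C_G(a¹¹) since powers of a¹¹ commute with a¹¹; so |C_G(a¹¹)| ≥ |⟨a¹¹⟩| = 23.
By orbit–stabilizer, |C_G(a¹¹)| = |G| / |conj. class of a¹¹| = 46 / 2 = 23.
The 23 elements commuting with a¹¹ are {e, a, a², a³, a⁴, a⁵, a⁶, a⁷, a⁸, a⁹, a¹⁰, a¹¹, a¹², a¹³, a¹⁴, a¹⁵, a¹⁶, a¹⁷, a¹⁸, a¹⁹, a²⁰, a²¹, a²²}.

Answer: {e, a, a², a³, a⁴, a⁵, a⁶, a⁷, a⁸, a⁹, a¹⁰, a¹¹, a¹², a¹³, a¹⁴, a¹⁵, a¹⁶, a¹⁷, a¹⁸, a¹⁹, a²⁰, a²¹, a²²}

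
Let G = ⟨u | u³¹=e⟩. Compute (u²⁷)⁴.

Compute successive powers of (u²⁷), reducing at each step:
  (u²⁷)²: (u²⁷) · u²⁷ = u²³
  (u²⁷)³: (u²³) · u²⁷ = u¹⁹
  (u²⁷)⁴: (u¹⁹) · u²⁷ = u¹⁵

Answer: u¹⁵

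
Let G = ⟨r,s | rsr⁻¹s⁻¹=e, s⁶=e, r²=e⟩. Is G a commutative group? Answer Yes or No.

Each pair of generators commutes: r·s = rs = s·r. Since the generators pairwise commute, every element of G commutes with every other, so G is abelian.

Answer: Yes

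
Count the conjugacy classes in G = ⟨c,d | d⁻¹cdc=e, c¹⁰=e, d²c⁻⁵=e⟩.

The conjugacy classes (representative and size) are:
  [e] (size 1), [c] (size 2), [c⁸] (size 2), [c⁷] (size 2), [c⁴] (size 2), [c⁵] (size 1), [c⁴d] (size 5), [c²d⁻¹] (size 5).
Class equation: 1 + 2 + 2 + 2 + 2 + 1 + 5 + 5 = 20 = |G|. So G has 8 conjugacy classes.

Answer: 8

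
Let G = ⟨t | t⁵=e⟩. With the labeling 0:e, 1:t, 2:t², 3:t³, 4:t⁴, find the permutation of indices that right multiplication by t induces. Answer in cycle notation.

(0 1 2 3 4)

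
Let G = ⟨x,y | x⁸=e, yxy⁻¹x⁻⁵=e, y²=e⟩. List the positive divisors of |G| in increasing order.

|G| = 16 = 2⁴. By Lagrange's theorem the order of any subgroup divides 16; the divisors of 16 are 1, 2, 4, 8, 16.

Answer: 1, 2, 4, 8, 16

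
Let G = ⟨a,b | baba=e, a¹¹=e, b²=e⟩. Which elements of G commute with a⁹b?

⟨a⁹b⟩ ⊆ C_G(a⁹b) since powers of a⁹b commute with a⁹b; so |C_G(a⁹b)| ≥ |⟨a⁹b⟩| = 2.
By orbit–stabilizer, |C_G(a⁹b)| = |G| / |conj. class of a⁹b| = 22 / 11 = 2.
The 2 elements commuting with a⁹b are {e, a⁹b}.

Answer: {e, a⁹b}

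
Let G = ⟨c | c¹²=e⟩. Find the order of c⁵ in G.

Compute successive powers until reaching e:
  (c⁵)¹ = c⁵, (c⁵)² = c¹⁰, (c⁵)³ = c³, (c⁵)⁴ = c⁸, (c⁵)⁵ = c, (c⁵)⁶ = c⁶, (c⁵)⁷ = c¹¹, (c⁵)⁸ = c⁴, (c⁵)⁹ = c⁹, (c⁵)¹⁰ = c², (c⁵)¹¹ = c⁷, (c⁵)¹² = e.
The smallest positive k with (c⁵)ᵏ = e is 12.

Answer: 12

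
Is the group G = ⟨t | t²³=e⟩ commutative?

G has a single generator, so G is cyclic and hence abelian.

Answer: Yes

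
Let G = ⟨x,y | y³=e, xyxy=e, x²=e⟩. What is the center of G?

An element z ∈ Z(G) iff z commutes with every generator.
For example e is central: e·x = x = x·e; e·y = y = y·e.
Whereas x ∉ Z(G) since x·y = xy ≠ xy² = y·x.
Checking each of the 6 elements this way gives Z(G) = {e}, of order 1.

Answer: {e}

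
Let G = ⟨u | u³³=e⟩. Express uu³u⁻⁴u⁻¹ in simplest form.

Multiply left to right, reducing at each step:
  u · u³ = u⁴
  (u⁴) · u⁻⁴ = e
  e · u⁻¹ = u³²

Answer: u³²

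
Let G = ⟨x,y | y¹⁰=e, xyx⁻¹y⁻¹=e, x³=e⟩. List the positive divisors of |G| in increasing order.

|G| = 30 = 2 · 3 · 5. By Lagrange's theorem the order of any subgroup divides 30; the divisors of 30 are 1, 2, 3, 5, 6, 10, 15, 30.

Answer: 1, 2, 3, 5, 6, 10, 15, 30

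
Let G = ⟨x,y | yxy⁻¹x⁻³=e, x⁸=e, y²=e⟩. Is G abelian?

x·y = xy but y·x = x³y, so x·y ≠ y·x and G is not abelian.

Answer: No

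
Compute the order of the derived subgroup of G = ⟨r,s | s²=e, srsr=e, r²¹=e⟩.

G' = [G, G] is generated by all commutators. The generator-pair commutators are: [r, s] = r².
The subgroup they normally generate is {e, r, r², r³, r⁴, r⁵, r⁶, r⁷, r⁸, r⁹, r¹⁰, r¹¹, r¹², r¹³, r¹⁴, r¹⁵, r¹⁶, r¹⁷, r¹⁸, r¹⁹, r²⁰}, of order 21.
Check: |G/G'| = 42/21 = 2 is the order of the abelianisation.

Answer: 21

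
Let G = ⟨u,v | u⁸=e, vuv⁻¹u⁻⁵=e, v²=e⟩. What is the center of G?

An element z ∈ Z(G) iff z commutes with every generator.
For example u² is central: (u²)·u = u³ = u·(u²); (u²)·v = u²v = v·(u²).
Whereas u ∉ Z(G) since u·v = uv ≠ u⁵v = v·u.
Checking each of the 16 elements this way gives Z(G) = {e, u², u⁴, u⁶}, of order 4.

Answer: {e, u², u⁴, u⁶}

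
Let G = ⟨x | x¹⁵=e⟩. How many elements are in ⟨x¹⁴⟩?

|⟨x¹⁴⟩| equals the order of x¹⁴. Compute successive powers until reaching e:
  (x¹⁴)¹ = x¹⁴, (x¹⁴)² = x¹³, (x¹⁴)³ = x¹², (x¹⁴)⁴ = x¹¹, (x¹⁴)⁵ = x¹⁰, (x¹⁴)⁶ = x⁹, (x¹⁴)⁷ = x⁸, (x¹⁴)⁸ = x⁷, (x¹⁴)⁹ = x⁶, (x¹⁴)¹⁰ = x⁵, (x¹⁴)¹¹ = x⁴, (x¹⁴)¹² = x³, (x¹⁴)¹³ = x², (x¹⁴)¹⁴ = x, (x¹⁴)¹⁵ = e.
The smallest positive k with (x¹⁴)ᵏ = e is 15, so |⟨x¹⁴⟩| = 15.

Answer: 15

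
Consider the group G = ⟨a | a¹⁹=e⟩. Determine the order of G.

G is generated by a single element, so G is cyclic. The relator gives a¹⁹ = e and no smaller power is forced to be e, so the 19 powers {a, e, a², a³, a⁴, a⁵, a⁶, a⁷, a⁸, a⁹, a¹², a¹³, a¹¹, a¹⁰, a¹⁴, a¹⁵, a¹⁶, a¹⁷, a¹⁸} are distinct. Hence |G| = 19.

Answer: 19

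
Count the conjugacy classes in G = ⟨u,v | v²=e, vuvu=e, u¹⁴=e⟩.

The conjugacy classes (representative and size) are:
  [e] (size 1), [u¹³] (size 2), [u²] (size 2), [u³] (size 2), [u¹⁰] (size 2), [u⁵] (size 2), [u⁸] (size 2), [u⁷] (size 1), [u⁶v] (size 7), [u⁹v] (size 7).
Class equation: 1 + 2 + 2 + 2 + 2 + 2 + 2 + 1 + 7 + 7 = 28 = |G|. So G has 10 conjugacy classes.

Answer: 10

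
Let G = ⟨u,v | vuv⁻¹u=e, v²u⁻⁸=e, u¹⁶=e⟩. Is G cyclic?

Every cyclic group is abelian. But u·v = uv while v·u = u⁷v⁻¹, so u·v ≠ v·u and G is not abelian. Hence G is not cyclic.

Answer: No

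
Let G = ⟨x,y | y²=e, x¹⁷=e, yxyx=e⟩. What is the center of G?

An element z ∈ Z(G) iff z commutes with every generator.
For example e is central: e·x = x = x·e; e·y = y = y·e.
Whereas x ∉ Z(G) since x·y = xy ≠ x¹⁶y = y·x.
Checking each of the 34 elements this way gives Z(G) = {e}, of order 1.

Answer: {e}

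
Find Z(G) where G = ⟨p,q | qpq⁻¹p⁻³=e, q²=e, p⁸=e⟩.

An element z ∈ Z(G) iff z commutes with every generator.
For example p⁴ is central: (p⁴)·p = p⁵ = p·(p⁴); (p⁴)·q = p⁴q = q·(p⁴).
Whereas p ∉ Z(G) since p·q = pq ≠ p³q = q·p.
Checking each of the 16 elements this way gives Z(G) = {e, p⁴}, of order 2.

Answer: {e, p⁴}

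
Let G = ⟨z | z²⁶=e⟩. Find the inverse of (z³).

The order of (z³) is 26 (smallest k with (z³)ᵏ = e), so (z³)⁻¹ = (z³)²⁵ = z²³.
Check: (z³) · (z²³) → (z³) · z²³ = e, giving e as required.

Answer: z²³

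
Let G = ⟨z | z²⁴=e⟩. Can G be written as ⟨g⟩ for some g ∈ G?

|G| = 24. The element z has order 24 (its powers give 24 distinct elements), so ⟨z⟩ = G and G is cyclic.

Answer: Yes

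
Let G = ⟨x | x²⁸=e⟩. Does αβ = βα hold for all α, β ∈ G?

G has a single generator, so G is cyclic and hence abelian.

Answer: Yes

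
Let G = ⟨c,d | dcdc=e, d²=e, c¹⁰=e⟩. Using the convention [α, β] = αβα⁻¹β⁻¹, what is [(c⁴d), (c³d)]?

[(c⁴d), (c³d)] = (c⁴d)·(c³d)·(c⁴d)⁻¹·(c³d)⁻¹.
  (c⁴d) · (c³d) = c
  c · (c⁴d) = c⁵d
  (c⁵d) · (c³d) = c²

Answer: c²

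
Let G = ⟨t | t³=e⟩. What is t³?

Compute successive powers of t, reducing at each step:
  t²: t · t = t²
  t³: (t²) · t = e

Answer: e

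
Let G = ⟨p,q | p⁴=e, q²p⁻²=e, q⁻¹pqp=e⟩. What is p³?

Compute successive powers of p, reducing at each step:
  p²: p · p = p²
  p³: (p²) · p = p³

Answer: p³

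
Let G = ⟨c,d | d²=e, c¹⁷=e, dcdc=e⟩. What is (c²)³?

Compute successive powers of (c²), reducing at each step:
  (c²)²: (c²) · c² = c⁴
  (c²)³: (c⁴) · c² = c⁶

Answer: c⁶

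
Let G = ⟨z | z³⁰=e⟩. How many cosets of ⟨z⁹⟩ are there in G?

First find ord(z⁹) by computing successive powers:
  (z⁹)¹ = z⁹, (z⁹)² = z¹⁸, (z⁹)³ = z²⁷, (z⁹)⁴ = z⁶, (z⁹)⁵ = z¹⁵, (z⁹)⁶ = z²⁴, (z⁹)⁷ = z³, (z⁹)⁸ = z¹², (z⁹)⁹ = z²¹, (z⁹)¹⁰ = e.
So |⟨z⁹⟩| = ord(z⁹) = 10. With |G| = 30, by Lagrange [G : ⟨z⁹⟩] = 30/10 = 3.

Answer: 3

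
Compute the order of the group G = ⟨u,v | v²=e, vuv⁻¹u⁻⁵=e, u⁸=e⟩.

Enumerate words in the generators, reducing via the relations: the distinct elements are
  {e, u, v, uv, u², u³, u⁴, u⁵, u⁶, u⁷, u²v, u³v, u⁴v, u⁵v, u⁶v, u⁷v}.
No further products give new elements, so |G| = 16.

Answer: 16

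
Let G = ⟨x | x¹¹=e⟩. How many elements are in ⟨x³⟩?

|⟨x³⟩| equals the order of x³. Compute successive powers until reaching e:
  (x³)¹ = x³, (x³)² = x⁶, (x³)³ = x⁹, (x³)⁴ = x, (x³)⁵ = x⁴, (x³)⁶ = x⁷, (x³)⁷ = x¹⁰, (x³)⁸ = x², (x³)⁹ = x⁵, (x³)¹⁰ = x⁸, (x³)¹¹ = e.
The smallest positive k with (x³)ᵏ = e is 11, so |⟨x³⟩| = 11.

Answer: 11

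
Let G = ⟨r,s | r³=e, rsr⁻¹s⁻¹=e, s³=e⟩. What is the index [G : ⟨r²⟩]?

First find ord(r²) by computing successive powers:
  (r²)¹ = r², (r²)² = r, (r²)³ = e.
So |⟨r²⟩| = ord(r²) = 3. With |G| = 9, by Lagrange [G : ⟨r²⟩] = 9/3 = 3.

Answer: 3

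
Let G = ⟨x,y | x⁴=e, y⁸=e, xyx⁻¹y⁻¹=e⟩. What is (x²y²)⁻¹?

The order of (x²y²) is 4 (smallest k with (x²y²)ᵏ = e), so (x²y²)⁻¹ = (x²y²)³ = x²y⁶.
Check: (x²y²) · (x²y⁶) → (x²y²) · x² = y²;   (y²) · y⁶ = e, giving e as required.

Answer: x²y⁶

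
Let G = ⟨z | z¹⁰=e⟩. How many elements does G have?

G is generated by a single element, so G is cyclic. The relator gives z¹⁰ = e and no smaller power is forced to be e, so the 10 powers {e, z, z², z³, z⁴, z⁵, z⁶, z⁷, z⁸, z⁹} are distinct. Hence |G| = 10.

Answer: 10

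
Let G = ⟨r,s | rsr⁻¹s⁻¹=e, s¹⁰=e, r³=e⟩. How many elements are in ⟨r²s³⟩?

|⟨r²s³⟩| equals the order of r²s³. Compute successive powers until reaching e:
  (r²s³)¹ = r²s³, (r²s³)² = rs⁶, (r²s³)³ = s⁹, (r²s³)⁴ = r²s², (r²s³)⁵ = rs⁵, (r²s³)⁶ = s⁸, (r²s³)⁷ = r²s, (r²s³)⁸ = rs⁴, (r²s³)⁹ = s⁷, (r²s³)¹⁰ = r², (r²s³)¹¹ = rs³, (r²s³)¹² = s⁶, (r²s³)¹³ = r²s⁹, (r²s³)¹⁴ = rs², (r²s³)¹⁵ = s⁵, (r²s³)¹⁶ = r²s⁸, (r²s³)¹⁷ = rs, (r²s³)¹⁸ = s⁴, (r²s³)¹⁹ = r²s⁷, (r²s³)²⁰ = r, (r²s³)²¹ = s³, (r²s³)²² = r²s⁶, (r²s³)²³ = rs⁹, (r²s³)²⁴ = s², (r²s³)²⁵ = r²s⁵, (r²s³)²⁶ = rs⁸, (r²s³)²⁷ = s, (r²s³)²⁸ = r²s⁴, (r²s³)²⁹ = rs⁷, (r²s³)³⁰ = e.
The smallest positive k with (r²s³)ᵏ = e is 30, so |⟨r²s³⟩| = 30.

Answer: 30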